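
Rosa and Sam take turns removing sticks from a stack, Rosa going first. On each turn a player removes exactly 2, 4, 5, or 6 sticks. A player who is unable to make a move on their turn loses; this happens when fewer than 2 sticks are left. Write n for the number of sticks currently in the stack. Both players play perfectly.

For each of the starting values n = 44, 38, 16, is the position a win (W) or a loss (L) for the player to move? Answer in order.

Label each position W (a win for the player to move) or L (a loss). A position with no legal move is L; any other position is W exactly when some move reaches an L, and L when every move reaches a W.
n=0: no move → L
n=1: no move → L
n=2: reaches L-position 0 → W
n=3: reaches L-position 1 → W
n=4: reaches L-position 0 → W
n=5: reaches L-position 1 → W
n=6: reaches L-position 1 → W
n=7: reaches L-position 1 → W
n=8: only reaches 6(W), 4(W), 3(W), 2(W), all W → L
n=9: only reaches 7(W), 5(W), 4(W), 3(W), all W → L
n=10: reaches L-position 8 → W
n=11: reaches L-position 9 → W
n=12: reaches L-position 8 → W
n=13: reaches L-position 9 → W
n=14: reaches L-position 9 → W
n=15: reaches L-position 9 → W
n=16: only reaches 14(W), 12(W), 11(W), 10(W), all W → L
n=17: only reaches 15(W), 13(W), 12(W), 11(W), all W → L
n=18: reaches L-position 16 → W
n=19: reaches L-position 17 → W
n=20: reaches L-position 16 → W
n=21: reaches L-position 17 → W
n=22: reaches L-position 17 → W
n=23: reaches L-position 17 → W
n=24: only reaches 22(W), 20(W), 19(W), 18(W), all W → L
n=25: only reaches 23(W), 21(W), 20(W), 19(W), all W → L
n=26: reaches L-position 24 → W
n=27: reaches L-position 25 → W
n=28: reaches L-position 24 → W
n=29: reaches L-position 25 → W
n=30: reaches L-position 25 → W
n=31: reaches L-position 25 → W
n=32: only reaches 30(W), 28(W), 27(W), 26(W), all W → L
n=33: only reaches 31(W), 29(W), 28(W), 27(W), all W → L
n=34: reaches L-position 32 → W
n=35: reaches L-position 33 → W
n=36: reaches L-position 32 → W
n=37: reaches L-position 33 → W
n=38: reaches L-position 33 → W
n=39: reaches L-position 33 → W
n=40: only reaches 38(W), 36(W), 35(W), 34(W), all W → L
n=41: only reaches 39(W), 37(W), 36(W), 35(W), all W → L
n=42: reaches L-position 40 → W
n=43: reaches L-position 41 → W
n=44: reaches L-position 40 → W

44: W, 38: W, 16: L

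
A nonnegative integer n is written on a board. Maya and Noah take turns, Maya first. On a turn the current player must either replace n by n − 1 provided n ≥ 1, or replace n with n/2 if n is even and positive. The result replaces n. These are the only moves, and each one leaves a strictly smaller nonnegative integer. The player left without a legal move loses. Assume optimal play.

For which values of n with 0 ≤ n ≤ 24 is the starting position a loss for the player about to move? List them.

Positions with no move are L. A position that does have a move is losing for the player to move precisely when every available move leads to a winning position for the opponent. Fill in the labels:
n=0: no move → L
n=1: reaches L-position 0 → W
n=2: only reaches 1(W), which is W → L
n=3: reaches L-position 2 → W
n=4: reaches L-position 2 → W
n=5: only reaches 4(W), which is W → L
n=6: reaches L-position 5 → W
n=7: only reaches 6(W), which is W → L
n=8: reaches L-position 7 → W
n=9: only reaches 8(W), which is W → L
n=10: reaches L-position 5 → W
n=11: only reaches 10(W), which is W → L
n=12: reaches L-position 11 → W
n=13: only reaches 12(W), which is W → L
n=14: reaches L-position 7 → W
n=15: only reaches 14(W), which is W → L
n=16: reaches L-position 15 → W
n=17: only reaches 16(W), which is W → L
n=18: reaches L-position 9 → W
n=19: only reaches 18(W), which is W → L
n=20: reaches L-position 19 → W
n=21: only reaches 20(W), which is W → L
n=22: reaches L-position 11 → W
n=23: only reaches 22(W), which is W → L
n=24: reaches L-position 23 → W
Reading off the rows marked L gives the requested list; there are 12 such values of n.

0, 2, 5, 7, 9, 11, 13, 15, 17, 19, 21, 23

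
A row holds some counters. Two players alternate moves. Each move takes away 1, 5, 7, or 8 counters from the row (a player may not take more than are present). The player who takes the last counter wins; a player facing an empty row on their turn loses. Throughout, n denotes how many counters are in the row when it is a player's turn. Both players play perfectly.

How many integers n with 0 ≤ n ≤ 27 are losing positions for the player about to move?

8

Label each position W (a win for the player to move) or L (a loss). A position with no legal move is L; any other position is W exactly when some move reaches an L, and L when every move reaches a W.
n=0: no move → L
n=1: →0(L), so W
n=2: →1(W) only, which is W, so L
n=3: →2(L), so W
n=4: →3(W) only, which is W, so L
n=5: →4(L), so W
n=6: →5(W), 1(W) — all W, so L
n=7: →6(L), so W
n=8: →0(L), so W
n=9: →4(L), so W
n=10: →2(L), so W
n=11: →6(L), so W
n=12: →4(L), so W
n=13: →6(L), so W
n=14: →6(L), so W
n=15: →14(W), 10(W), 8(W), 7(W) — all W, so L
n=16: →15(L), so W
n=17: →16(W), 12(W), 10(W), 9(W) — all W, so L
n=18: →17(L), so W
n=19: →18(W), 14(W), 12(W), 11(W) — all W, so L
n=20: →19(L), so W
n=21: →20(W), 16(W), 14(W), 13(W) — all W, so L
n=22: →21(L), so W
n=23: →15(L), so W
n=24: →19(L), so W
n=25: →17(L), so W
n=26: →21(L), so W
n=27: →19(L), so W
L entries with 0 ≤ n ≤ 27: n = 0, 2, 4, 6, 15, 17, 19, 21; that makes 8.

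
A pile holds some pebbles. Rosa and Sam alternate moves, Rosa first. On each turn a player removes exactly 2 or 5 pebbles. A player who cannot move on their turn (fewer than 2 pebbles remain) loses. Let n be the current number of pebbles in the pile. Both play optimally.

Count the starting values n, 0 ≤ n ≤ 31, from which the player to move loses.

Work bottom-up. With no move the player to move loses. Otherwise the position is W if at least one move leads to an L position for the opponent, and L if every move leads to a W.
n=0: no move → L
n=1: no move → L
n=2: reaches L-position 0 → W
n=3: reaches L-position 1 → W
n=4: only reaches 2(W), which is W → L
n=5: reaches L-position 0 → W
n=6: reaches L-position 4 → W
n=7: only reaches 5(W), 2(W), all W → L
n=8: only reaches 6(W), 3(W), all W → L
n=9: reaches L-position 7 → W
n=10: reaches L-position 8 → W
n=11: only reaches 9(W), 6(W), all W → L
n=12: reaches L-position 7 → W
n=13: reaches L-position 11 → W
n=14: only reaches 12(W), 9(W), all W → L
n=15: only reaches 13(W), 10(W), all W → L
n=16: reaches L-position 14 → W
n=17: reaches L-position 15 → W
n=18: only reaches 16(W), 13(W), all W → L
n=19: reaches L-position 14 → W
n=20: reaches L-position 18 → W
n=21: only reaches 19(W), 16(W), all W → L
n=22: only reaches 20(W), 17(W), all W → L
n=23: reaches L-position 21 → W
n=24: reaches L-position 22 → W
n=25: only reaches 23(W), 20(W), all W → L
n=26: reaches L-position 21 → W
n=27: reaches L-position 25 → W
n=28: only reaches 26(W), 23(W), all W → L
n=29: only reaches 27(W), 24(W), all W → L
n=30: reaches L-position 28 → W
n=31: reaches L-position 29 → W
L entries with 0 ≤ n ≤ 31: n = 0, 1, 4, 7, 8, 11, 14, 15, 18, 21, 22, 25, 28, 29; that makes 14.

14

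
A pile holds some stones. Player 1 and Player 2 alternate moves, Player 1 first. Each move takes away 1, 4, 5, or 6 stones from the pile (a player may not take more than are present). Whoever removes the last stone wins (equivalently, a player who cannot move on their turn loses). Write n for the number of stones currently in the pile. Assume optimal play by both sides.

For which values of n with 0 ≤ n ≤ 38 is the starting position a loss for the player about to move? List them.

Classify positions by backward induction: terminal positions (no move available) are L. From any other position, the mover wins iff some move reaches an L.
n=0: no move → L
n=1: →0(L), so W
n=2: →1(W) only, which is W, so L
n=3: →2(L), so W
n=4: →0(L), so W
n=5: →0(L), so W
n=6: →2(L), so W
n=7: →2(L), so W
n=8: →2(L), so W
n=9: →8(W), 5(W), 4(W), 3(W) — all W, so L
n=10: →9(L), so W
n=11: →10(W), 7(W), 6(W), 5(W) — all W, so L
n=12: →11(L), so W
n=13: →9(L), so W
n=14: →9(L), so W
n=15: →11(L), so W
n=16: →11(L), so W
n=17: →11(L), so W
n=18: →17(W), 14(W), 13(W), 12(W) — all W, so L
n=19: →18(L), so W
n=20: →19(W), 16(W), 15(W), 14(W) — all W, so L
n=21: →20(L), so W
n=22: →18(L), so W
n=23: →18(L), so W
n=24: →20(L), so W
n=25: →20(L), so W
n=26: →20(L), so W
n=27: →26(W), 23(W), 22(W), 21(W) — all W, so L
n=28: →27(L), so W
n=29: →28(W), 25(W), 24(W), 23(W) — all W, so L
n=30: →29(L), so W
n=31: →27(L), so W
n=32: →27(L), so W
n=33: →29(L), so W
n=34: →29(L), so W
n=35: →29(L), so W
n=36: →35(W), 32(W), 31(W), 30(W) — all W, so L
n=37: →36(L), so W
n=38: →37(W), 34(W), 33(W), 32(W) — all W, so L
The losing starting values of n are exactly the entries labelled L in this table (10 of them).

0, 2, 9, 11, 18, 20, 27, 29, 36, 38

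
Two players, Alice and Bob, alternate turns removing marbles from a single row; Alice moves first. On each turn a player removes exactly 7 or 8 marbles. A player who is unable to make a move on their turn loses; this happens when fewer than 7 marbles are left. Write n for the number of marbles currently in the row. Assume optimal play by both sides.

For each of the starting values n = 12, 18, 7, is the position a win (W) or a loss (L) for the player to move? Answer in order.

Work bottom-up. With no move the player to move loses. Otherwise the position is W if at least one move leads to an L position for the opponent, and L if every move leads to a W.
n=0: no move → L
n=1: no move → L
n=2: no move → L
n=3: no move → L
n=4: no move → L
n=5: no move → L
n=6: no move → L
n=7: →0(L), so W
n=8: →1(L), so W
n=9: →2(L), so W
n=10: →3(L), so W
n=11: →4(L), so W
n=12: →5(L), so W
n=13: →6(L), so W
n=14: →6(L), so W
n=15: →8(W), 7(W) — all W, so L
n=16: →9(W), 8(W) — all W, so L
n=17: →10(W), 9(W) — all W, so L
n=18: →11(W), 10(W) — all W, so L

12: W, 18: L, 7: W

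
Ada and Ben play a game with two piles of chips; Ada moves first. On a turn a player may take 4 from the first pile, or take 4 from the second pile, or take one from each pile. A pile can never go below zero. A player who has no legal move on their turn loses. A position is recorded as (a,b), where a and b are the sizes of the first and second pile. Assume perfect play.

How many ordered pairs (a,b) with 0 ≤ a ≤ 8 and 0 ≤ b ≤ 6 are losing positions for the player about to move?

30

Positions with no move are L. A position that does have a move is losing for the player to move precisely when every available move leads to a winning position for the opponent. Fill in the labels:
Every move lowers a or b (never raises either), so fill the grid row by row in increasing a, and left to right within a row: each cell's successors are then already labelled.
      b=0  b=1  b=2  b=3  b=4  b=5  b=6
a=0:    L    L    L    L    W    W    W
a=1:    L    W    W    W    W    L    L
a=2:    L    W    L    L    W    L    W
a=3:    L    W    L    W    W    L    W
a=4:    W    W    W    W    L    L    W
a=5:    W    L    L    L    L    W    W
a=6:    W    L    W    W    W    W    L
a=7:    W    L    W    L    L    W    L
a=8:    L    L    W    L    W    W    L
Cells with no legal move (terminal, hence L): (0,0), (0,1), (0,2), (0,3), (1,0), (2,0), (3,0).
The remaining L cells, each justified by listing all of its moves:
(1,5): →(1,1)(W), (0,4)(W) — all W, so L
(1,6): →(1,2)(W), (0,5)(W) — all W, so L
(2,2): →(1,1)(W) only, which is W, so L
(2,3): →(1,2)(W) only, which is W, so L
(2,5): →(2,1)(W), (1,4)(W) — all W, so L
(3,2): →(2,1)(W) only, which is W, so L
(3,5): →(3,1)(W), (2,4)(W) — all W, so L
(4,4): →(0,4)(W), (4,0)(W), (3,3)(W) — all W, so L
(4,5): →(0,5)(W), (4,1)(W), (3,4)(W) — all W, so L
(5,1): →(1,1)(W), (4,0)(W) — all W, so L
(5,2): →(1,2)(W), (4,1)(W) — all W, so L
(5,3): →(1,3)(W), (4,2)(W) — all W, so L
(5,4): →(1,4)(W), (5,0)(W), (4,3)(W) — all W, so L
(6,1): →(2,1)(W), (5,0)(W) — all W, so L
(6,6): →(2,6)(W), (6,2)(W), (5,5)(W) — all W, so L
(7,1): →(3,1)(W), (6,0)(W) — all W, so L
(7,3): →(3,3)(W), (6,2)(W) — all W, so L
(7,4): →(3,4)(W), (7,0)(W), (6,3)(W) — all W, so L
(7,6): →(3,6)(W), (7,2)(W), (6,5)(W) — all W, so L
(8,0): →(4,0)(W) only, which is W, so L
(8,1): →(4,1)(W), (7,0)(W) — all W, so L
(8,3): →(4,3)(W), (7,2)(W) — all W, so L
(8,6): →(4,6)(W), (8,2)(W), (7,5)(W) — all W, so L
Every other cell has at least one move into one of the L cells above, so it is W.
L cells per row: a=0: 4, a=1: 3, a=2: 4, a=3: 3, a=4: 2, a=5: 4, a=6: 2, a=7: 4, a=8: 4; total 30.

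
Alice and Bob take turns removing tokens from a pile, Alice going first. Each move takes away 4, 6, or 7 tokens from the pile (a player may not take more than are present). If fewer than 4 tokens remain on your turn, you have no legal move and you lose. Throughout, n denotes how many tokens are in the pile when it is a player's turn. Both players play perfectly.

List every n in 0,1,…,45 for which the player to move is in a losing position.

0, 1, 2, 3, 11, 12, 13, 14, 22, 23, 24, 25, 33, 34, 35, 36, 44, 45

Use the standard recursion: the mover loses at a terminal position; elsewhere, the mover wins exactly when some move hands the opponent an L position.
n=0: no move → L
n=1: no move → L
n=2: no move → L
n=3: no move → L
n=4: →0(L), so W
n=5: →1(L), so W
n=6: →2(L), so W
n=7: →3(L), so W
n=8: →2(L), so W
n=9: →3(L), so W
n=10: →3(L), so W
n=11: →7(W), 5(W), 4(W) — all W, so L
n=12: →8(W), 6(W), 5(W) — all W, so L
n=13: →9(W), 7(W), 6(W) — all W, so L
n=14: →10(W), 8(W), 7(W) — all W, so L
n=15: →11(L), so W
n=16: →12(L), so W
n=17: →13(L), so W
n=18: →14(L), so W
n=19: →13(L), so W
n=20: →14(L), so W
n=21: →14(L), so W
n=22: →18(W), 16(W), 15(W) — all W, so L
n=23: →19(W), 17(W), 16(W) — all W, so L
n=24: →20(W), 18(W), 17(W) — all W, so L
n=25: →21(W), 19(W), 18(W) — all W, so L
n=26: →22(L), so W
n=27: →23(L), so W
n=28: →24(L), so W
n=29: →25(L), so W
n=30: →24(L), so W
n=31: →25(L), so W
n=32: →25(L), so W
n=33: →29(W), 27(W), 26(W) — all W, so L
n=34: →30(W), 28(W), 27(W) — all W, so L
n=35: →31(W), 29(W), 28(W) — all W, so L
n=36: →32(W), 30(W), 29(W) — all W, so L
n=37: →33(L), so W
n=38: →34(L), so W
n=39: →35(L), so W
n=40: →36(L), so W
n=41: →35(L), so W
n=42: →36(L), so W
n=43: →36(L), so W
n=44: →40(W), 38(W), 37(W) — all W, so L
n=45: →41(W), 39(W), 38(W) — all W, so L
Reading off the rows marked L gives the requested list; there are 18 such values of n.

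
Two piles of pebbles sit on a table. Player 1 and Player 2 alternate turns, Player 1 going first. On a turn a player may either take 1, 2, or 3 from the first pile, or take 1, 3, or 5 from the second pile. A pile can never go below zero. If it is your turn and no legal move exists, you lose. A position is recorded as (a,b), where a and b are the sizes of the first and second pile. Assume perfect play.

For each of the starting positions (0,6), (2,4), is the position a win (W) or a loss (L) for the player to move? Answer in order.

Build the W/L table. Terminal = L. A non-terminal position is W if it has a move to some L; otherwise it is L.
No move ever increases a pile, so every position that can arise here has a ≤ 2 and b ≤ 6; it is enough to label the cells with 0 ≤ a ≤ 2 and 0 ≤ b ≤ 6.
Every move lowers a or b (never raises either), so fill the grid row by row in increasing a, and left to right within a row: each cell's successors are then already labelled.
      b=0  b=1  b=2  b=3  b=4  b=5  b=6
a=0:    L    W    L    W    L    W    L
a=1:    W    L    W    L    W    L    W
a=2:    W    W    W    W    W    W    W
Cells with no legal move (terminal, hence L): (0,0).
The remaining L cells, each justified by listing all of its moves:
(0,2): only reaches (0,1)(W), which is W → L
(0,4): only reaches (0,3)(W), (0,1)(W), all W → L
(0,6): only reaches (0,5)(W), (0,3)(W), (0,1)(W), all W → L
(1,1): only reaches (0,1)(W), (1,0)(W), all W → L
(1,3): only reaches (0,3)(W), (1,2)(W), (1,0)(W), all W → L
(1,5): only reaches (0,5)(W), (1,4)(W), (1,2)(W), (1,0)(W), all W → L
Every other cell has at least one move into one of the L cells above, so it is W.
(0,6): one of the L cells justified above, so L
(2,4): the move to (0,4) reaches an L cell, so W

(0,6): L, (2,4): W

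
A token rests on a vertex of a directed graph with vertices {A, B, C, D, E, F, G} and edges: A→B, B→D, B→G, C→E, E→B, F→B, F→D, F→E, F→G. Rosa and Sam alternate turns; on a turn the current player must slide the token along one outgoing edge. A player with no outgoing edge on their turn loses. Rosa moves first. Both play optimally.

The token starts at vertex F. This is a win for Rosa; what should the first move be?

Move to E.

Label each position W (a win for the player to move) or L (a loss). A position with no legal move is L; any other position is W exactly when some move reaches an L, and L when every move reaches a W.
Every edge goes from a vertex to one that appears earlier in the order G, D, B, E, F, A, C, so processing vertices in that order labels each vertex after all of its successors.
G: no outgoing edge → L
D: no outgoing edge → L
B: reaches L-position D → W
E: only reaches B(W), which is W → L
F: reaches L-position E → W
A: only reaches B(W), which is W → L
C: reaches L-position E → W
From F, the L positions reachable in one move are: E, D, G. Any move reaching one of these is winning.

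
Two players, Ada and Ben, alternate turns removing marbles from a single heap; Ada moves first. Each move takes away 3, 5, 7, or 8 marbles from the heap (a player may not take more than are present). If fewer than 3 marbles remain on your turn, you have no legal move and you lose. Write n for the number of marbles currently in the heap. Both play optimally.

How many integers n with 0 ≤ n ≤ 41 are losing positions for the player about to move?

Classify positions by backward induction: terminal positions (no move available) are L. From any other position, the mover wins iff some move reaches an L.
n=0: no move → L
n=1: no move → L
n=2: no move → L
n=3: →0(L), so W
n=4: →1(L), so W
n=5: →2(L), so W
n=6: →1(L), so W
n=7: →2(L), so W
n=8: →1(L), so W
n=9: →2(L), so W
n=10: →2(L), so W
n=11: →8(W), 6(W), 4(W), 3(W) — all W, so L
n=12: →9(W), 7(W), 5(W), 4(W) — all W, so L
n=13: →10(W), 8(W), 6(W), 5(W) — all W, so L
n=14: →11(L), so W
n=15: →12(L), so W
n=16: →13(L), so W
n=17: →12(L), so W
n=18: →13(L), so W
n=19: →12(L), so W
n=20: →13(L), so W
n=21: →13(L), so W
n=22: →19(W), 17(W), 15(W), 14(W) — all W, so L
n=23: →20(W), 18(W), 16(W), 15(W) — all W, so L
n=24: →21(W), 19(W), 17(W), 16(W) — all W, so L
n=25: →22(L), so W
n=26: →23(L), so W
n=27: →24(L), so W
n=28: →23(L), so W
n=29: →24(L), so W
n=30: →23(L), so W
n=31: →24(L), so W
n=32: →24(L), so W
n=33: →30(W), 28(W), 26(W), 25(W) — all W, so L
n=34: →31(W), 29(W), 27(W), 26(W) — all W, so L
n=35: →32(W), 30(W), 28(W), 27(W) — all W, so L
n=36: →33(L), so W
n=37: →34(L), so W
n=38: →35(L), so W
n=39: →34(L), so W
n=40: →35(L), so W
n=41: →34(L), so W
L entries with 0 ≤ n ≤ 41: n = 0, 1, 2, 11, 12, 13, 22, 23, 24, 33, 34, 35; that makes 12.

12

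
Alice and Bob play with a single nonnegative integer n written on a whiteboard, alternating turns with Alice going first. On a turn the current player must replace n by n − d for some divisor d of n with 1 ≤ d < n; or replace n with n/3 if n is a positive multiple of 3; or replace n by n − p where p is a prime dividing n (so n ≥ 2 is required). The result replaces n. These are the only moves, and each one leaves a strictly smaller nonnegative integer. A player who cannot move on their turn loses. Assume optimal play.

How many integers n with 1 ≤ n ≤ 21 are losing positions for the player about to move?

5

Positions with no move are L. A position that does have a move is losing for the player to move precisely when every available move leads to a winning position for the opponent. Fill in the labels:
n=0: no move → L
n=1: no move → L
n=2: W (go to 0, an L position)
n=3: W (go to 0, an L position)
n=4: L (options 2(W), 3(W) are all W)
n=5: W (go to 0, an L position)
n=6: W (go to 4, an L position)
n=7: W (go to 0, an L position)
n=8: W (go to 4, an L position)
n=9: L (options 3(W), 6(W), 8(W) are all W)
n=10: W (go to 9, an L position)
n=11: W (go to 0, an L position)
n=12: W (go to 4, an L position)
n=13: W (go to 0, an L position)
n=14: L (options 7(W), 12(W), 13(W) are all W)
n=15: W (go to 14, an L position)
n=16: W (go to 14, an L position)
n=17: W (go to 0, an L position)
n=18: W (go to 9, an L position)
n=19: W (go to 0, an L position)
n=20: L (options 10(W), 15(W), 16(W), 18(W), 19(W) are all W)
n=21: W (go to 14, an L position)
L entries with 1 ≤ n ≤ 21 (n=0 is outside the asked range and is not counted): n = 1, 4, 9, 14, 20; that makes 5.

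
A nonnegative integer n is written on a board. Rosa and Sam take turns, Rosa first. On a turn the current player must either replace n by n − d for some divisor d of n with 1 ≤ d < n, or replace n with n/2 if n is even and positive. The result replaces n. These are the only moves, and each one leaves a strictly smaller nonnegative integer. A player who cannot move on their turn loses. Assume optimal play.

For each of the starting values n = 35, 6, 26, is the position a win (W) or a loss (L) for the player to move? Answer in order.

Work bottom-up. With no move the player to move loses. Otherwise the position is W if at least one move leads to an L position for the opponent, and L if every move leads to a W.
n=0: no move → L
n=1: no move → L
n=2: can move to 1, which is L ⇒ W
n=3: the only move is to 2(W), a W ⇒ L
n=4: can move to 3, which is L ⇒ W
n=5: the only move is to 4(W), a W ⇒ L
n=6: can move to 3, which is L ⇒ W
n=7: the only move is to 6(W), a W ⇒ L
n=8: can move to 7, which is L ⇒ W
n=9: moves to 6(W), 8(W); every one is W ⇒ L
n=10: can move to 5, which is L ⇒ W
n=11: the only move is to 10(W), a W ⇒ L
n=12: can move to 9, which is L ⇒ W
n=13: the only move is to 12(W), a W ⇒ L
n=14: can move to 7, which is L ⇒ W
n=15: moves to 10(W), 12(W), 14(W); every one is W ⇒ L
n=16: can move to 15, which is L ⇒ W
n=17: the only move is to 16(W), a W ⇒ L
n=18: can move to 9, which is L ⇒ W
n=19: the only move is to 18(W), a W ⇒ L
n=20: can move to 15, which is L ⇒ W
n=21: moves to 14(W), 18(W), 20(W); every one is W ⇒ L
n=22: can move to 11, which is L ⇒ W
n=23: the only move is to 22(W), a W ⇒ L
n=24: can move to 21, which is L ⇒ W
n=25: moves to 20(W), 24(W); every one is W ⇒ L
n=26: can move to 13, which is L ⇒ W
n=27: moves to 18(W), 24(W), 26(W); every one is W ⇒ L
n=28: can move to 21, which is L ⇒ W
n=29: the only move is to 28(W), a W ⇒ L
n=30: can move to 15, which is L ⇒ W
n=31: the only move is to 30(W), a W ⇒ L
n=32: can move to 31, which is L ⇒ W
n=33: moves to 22(W), 30(W), 32(W); every one is W ⇒ L
n=34: can move to 17, which is L ⇒ W
n=35: moves to 28(W), 30(W), 34(W); every one is W ⇒ L

35: L, 6: W, 26: W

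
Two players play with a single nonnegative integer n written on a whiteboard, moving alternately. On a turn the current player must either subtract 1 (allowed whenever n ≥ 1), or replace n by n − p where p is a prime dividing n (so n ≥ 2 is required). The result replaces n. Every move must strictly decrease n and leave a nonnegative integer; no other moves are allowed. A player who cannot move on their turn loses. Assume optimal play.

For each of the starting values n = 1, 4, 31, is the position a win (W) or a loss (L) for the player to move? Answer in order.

1: W, 4: L, 31: W

Compute win/loss labels from the base case upward. A position with no move is L. Any other position is W if it can reach an L in one move, else L.
n=0: no move → L
n=1: W (go to 0, an L position)
n=2: W (go to 0, an L position)
n=3: W (go to 0, an L position)
n=4: L (options 2(W), 3(W) are all W)
n=5: W (go to 0, an L position)
n=6: W (go to 4, an L position)
n=7: W (go to 0, an L position)
n=8: L (options 6(W), 7(W) are all W)
n=9: W (go to 8, an L position)
n=10: W (go to 8, an L position)
n=11: W (go to 0, an L position)
n=12: L (options 9(W), 10(W), 11(W) are all W)
n=13: W (go to 0, an L position)
n=14: W (go to 12, an L position)
n=15: W (go to 12, an L position)
n=16: L (options 14(W), 15(W) are all W)
n=17: W (go to 0, an L position)
n=18: W (go to 16, an L position)
n=19: W (go to 0, an L position)
n=20: L (options 15(W), 18(W), 19(W) are all W)
n=21: W (go to 20, an L position)
n=22: W (go to 20, an L position)
n=23: W (go to 0, an L position)
n=24: L (options 21(W), 22(W), 23(W) are all W)
n=25: W (go to 20, an L position)
n=26: W (go to 24, an L position)
n=27: W (go to 24, an L position)
n=28: L (options 21(W), 26(W), 27(W) are all W)
n=29: W (go to 0, an L position)
n=30: W (go to 28, an L position)
n=31: W (go to 0, an L position)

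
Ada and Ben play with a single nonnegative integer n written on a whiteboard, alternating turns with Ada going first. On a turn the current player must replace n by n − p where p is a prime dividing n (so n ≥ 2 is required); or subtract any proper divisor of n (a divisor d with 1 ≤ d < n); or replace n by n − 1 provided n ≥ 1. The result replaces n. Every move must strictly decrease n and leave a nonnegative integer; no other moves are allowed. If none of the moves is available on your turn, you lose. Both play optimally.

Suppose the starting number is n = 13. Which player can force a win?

Build the W/L table. Terminal = L. A non-terminal position is W if it has a move to some L; otherwise it is L.
n=0: no move → L
n=1: can move to 0, which is L ⇒ W
n=2: can move to 0, which is L ⇒ W
n=3: can move to 0, which is L ⇒ W
n=4: moves to 2(W), 3(W); every one is W ⇒ L
n=5: can move to 0, which is L ⇒ W
n=6: can move to 4, which is L ⇒ W
n=7: can move to 0, which is L ⇒ W
n=8: can move to 4, which is L ⇒ W
n=9: moves to 6(W), 8(W); every one is W ⇒ L
n=10: can move to 9, which is L ⇒ W
n=11: can move to 0, which is L ⇒ W
n=12: can move to 9, which is L ⇒ W
n=13: can move to 0, which is L ⇒ W
The starting position 13 is W: Ada should move to 0, handing over an L position.

Ada wins.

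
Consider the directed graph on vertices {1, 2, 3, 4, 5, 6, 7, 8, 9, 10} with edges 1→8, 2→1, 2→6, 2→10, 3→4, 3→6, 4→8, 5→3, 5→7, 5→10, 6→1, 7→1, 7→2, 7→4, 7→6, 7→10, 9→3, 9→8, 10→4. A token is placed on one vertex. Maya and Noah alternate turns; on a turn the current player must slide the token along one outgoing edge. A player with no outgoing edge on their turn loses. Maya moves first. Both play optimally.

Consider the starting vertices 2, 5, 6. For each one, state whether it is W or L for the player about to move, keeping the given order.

2: W, 5: W, 6: L

Work bottom-up. With no move the player to move loses. Otherwise the position is W if at least one move leads to an L position for the opponent, and L if every move leads to a W.
Every edge goes from a vertex to one that appears earlier in the order 8, 4, 1, 10, 6, 2, 7, 3, 5, 9, so processing vertices in that order labels each vertex after all of its successors.
8: no outgoing edge → L
4: can move to 8, which is L ⇒ W
1: can move to 8, which is L ⇒ W
10: the only move is to 4(W), a W ⇒ L
6: the only move is to 1(W), a W ⇒ L
2: can move to 6, which is L ⇒ W
7: can move to 6, which is L ⇒ W
3: can move to 6, which is L ⇒ W
5: can move to 10, which is L ⇒ W
9: can move to 8, which is L ⇒ W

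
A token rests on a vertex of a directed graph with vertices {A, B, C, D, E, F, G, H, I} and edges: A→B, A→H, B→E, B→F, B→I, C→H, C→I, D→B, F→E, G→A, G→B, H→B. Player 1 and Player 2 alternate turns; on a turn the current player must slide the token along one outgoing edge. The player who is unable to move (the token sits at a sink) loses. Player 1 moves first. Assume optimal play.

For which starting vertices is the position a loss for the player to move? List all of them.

Label each position W (a win for the player to move) or L (a loss). A position with no legal move is L; any other position is W exactly when some move reaches an L, and L when every move reaches a W.
Every edge goes from a vertex to one that appears earlier in the order E, I, F, B, H, D, C, A, G, so processing vertices in that order labels each vertex after all of its successors.
E: no outgoing edge → L
I: no outgoing edge → L
F: →E(L), so W
B: →I(L), so W
H: →B(W) only, which is W, so L
D: →B(W) only, which is W, so L
C: →H(L), so W
A: →H(L), so W
G: →A(W), B(W) — all W, so L
Reading off the rows marked L gives the requested list; there are 5 such vertices.

D, E, G, H, I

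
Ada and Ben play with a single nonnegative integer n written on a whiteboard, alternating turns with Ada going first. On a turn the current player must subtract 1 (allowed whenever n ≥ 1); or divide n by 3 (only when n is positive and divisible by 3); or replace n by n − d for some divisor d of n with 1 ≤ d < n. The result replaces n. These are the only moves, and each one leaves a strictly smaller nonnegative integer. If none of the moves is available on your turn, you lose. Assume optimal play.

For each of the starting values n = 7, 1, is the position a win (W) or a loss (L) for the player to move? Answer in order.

7: L, 1: W

Positions with no move are L. A position that does have a move is losing for the player to move precisely when every available move leads to a winning position for the opponent. Fill in the labels:
n=0: no move → L
n=1: can move to 0, which is L ⇒ W
n=2: the only move is to 1(W), a W ⇒ L
n=3: can move to 2, which is L ⇒ W
n=4: can move to 2, which is L ⇒ W
n=5: the only move is to 4(W), a W ⇒ L
n=6: can move to 2, which is L ⇒ W
n=7: the only move is to 6(W), a W ⇒ L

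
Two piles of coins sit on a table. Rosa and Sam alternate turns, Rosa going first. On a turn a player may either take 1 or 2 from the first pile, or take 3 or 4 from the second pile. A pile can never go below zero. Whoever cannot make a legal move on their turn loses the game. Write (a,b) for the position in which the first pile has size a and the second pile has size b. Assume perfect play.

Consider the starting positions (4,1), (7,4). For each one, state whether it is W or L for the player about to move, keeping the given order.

Work bottom-up. With no move the player to move loses. Otherwise the position is W if at least one move leads to an L position for the opponent, and L if every move leads to a W.
No move ever increases a pile, so every position that can arise here has a ≤ 7 and b ≤ 4; it is enough to label the cells with 0 ≤ a ≤ 7 and 0 ≤ b ≤ 4.
Every move lowers a or b (never raises either), so fill the grid row by row in increasing a, and left to right within a row: each cell's successors are then already labelled.
      b=0  b=1  b=2  b=3  b=4
a=0:    L    L    L    W    W
a=1:    W    W    W    L    L
a=2:    W    W    W    W    W
a=3:    L    L    L    W    W
a=4:    W    W    W    L    L
a=5:    W    W    W    W    W
a=6:    L    L    L    W    W
a=7:    W    W    W    L    L
Cells with no legal move (terminal, hence L): (0,0), (0,1), (0,2).
The remaining L cells, each justified by listing all of its moves:
(1,3): →(0,3)(W), (1,0)(W) — all W, so L
(1,4): →(0,4)(W), (1,1)(W), (1,0)(W) — all W, so L
(3,0): →(2,0)(W), (1,0)(W) — all W, so L
(3,1): →(2,1)(W), (1,1)(W) — all W, so L
(3,2): →(2,2)(W), (1,2)(W) — all W, so L
(4,3): →(3,3)(W), (2,3)(W), (4,0)(W) — all W, so L
(4,4): →(3,4)(W), (2,4)(W), (4,1)(W), (4,0)(W) — all W, so L
(6,0): →(5,0)(W), (4,0)(W) — all W, so L
(6,1): →(5,1)(W), (4,1)(W) — all W, so L
(6,2): →(5,2)(W), (4,2)(W) — all W, so L
(7,3): →(6,3)(W), (5,3)(W), (7,0)(W) — all W, so L
(7,4): →(6,4)(W), (5,4)(W), (7,1)(W), (7,0)(W) — all W, so L
Every other cell has at least one move into one of the L cells above, so it is W.
(4,1): the move to (3,1) reaches an L cell, so W
(7,4): one of the L cells justified above, so L

(4,1): W, (7,4): L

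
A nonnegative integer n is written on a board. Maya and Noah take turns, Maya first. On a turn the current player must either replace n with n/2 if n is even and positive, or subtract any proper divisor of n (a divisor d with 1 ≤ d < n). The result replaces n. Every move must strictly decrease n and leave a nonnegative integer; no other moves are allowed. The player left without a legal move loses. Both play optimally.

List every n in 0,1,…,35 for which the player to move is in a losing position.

0, 1, 3, 5, 7, 9, 11, 13, 15, 17, 19, 21, 23, 25, 27, 29, 31, 33, 35

Compute win/loss labels from the base case upward. A position with no move is L. Any other position is W if it can reach an L in one move, else L.
n=0: no move → L
n=1: no move → L
n=2: W (go to 1, an L position)
n=3: L (sole option 2(W) is W)
n=4: W (go to 3, an L position)
n=5: L (sole option 4(W) is W)
n=6: W (go to 3, an L position)
n=7: L (sole option 6(W) is W)
n=8: W (go to 7, an L position)
n=9: L (options 6(W), 8(W) are all W)
n=10: W (go to 5, an L position)
n=11: L (sole option 10(W) is W)
n=12: W (go to 9, an L position)
n=13: L (sole option 12(W) is W)
n=14: W (go to 7, an L position)
n=15: L (options 10(W), 12(W), 14(W) are all W)
n=16: W (go to 15, an L position)
n=17: L (sole option 16(W) is W)
n=18: W (go to 9, an L position)
n=19: L (sole option 18(W) is W)
n=20: W (go to 15, an L position)
n=21: L (options 14(W), 18(W), 20(W) are all W)
n=22: W (go to 11, an L position)
n=23: L (sole option 22(W) is W)
n=24: W (go to 21, an L position)
n=25: L (options 20(W), 24(W) are all W)
n=26: W (go to 13, an L position)
n=27: L (options 18(W), 24(W), 26(W) are all W)
n=28: W (go to 21, an L position)
n=29: L (sole option 28(W) is W)
n=30: W (go to 15, an L position)
n=31: L (sole option 30(W) is W)
n=32: W (go to 31, an L position)
n=33: L (options 22(W), 30(W), 32(W) are all W)
n=34: W (go to 17, an L position)
n=35: L (options 28(W), 30(W), 34(W) are all W)
Reading off the rows marked L gives the requested list; there are 19 such values of n.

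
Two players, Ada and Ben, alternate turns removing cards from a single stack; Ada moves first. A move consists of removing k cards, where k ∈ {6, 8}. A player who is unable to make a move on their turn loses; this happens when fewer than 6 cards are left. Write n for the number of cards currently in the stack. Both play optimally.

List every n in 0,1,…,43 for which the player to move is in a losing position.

Use the standard recursion: the mover loses at a terminal position; elsewhere, the mover wins exactly when some move hands the opponent an L position.
n=0: no move → L
n=1: no move → L
n=2: no move → L
n=3: no move → L
n=4: no move → L
n=5: no move → L
n=6: →0(L), so W
n=7: →1(L), so W
n=8: →2(L), so W
n=9: →3(L), so W
n=10: →4(L), so W
n=11: →5(L), so W
n=12: →4(L), so W
n=13: →5(L), so W
n=14: →8(W), 6(W) — all W, so L
n=15: →9(W), 7(W) — all W, so L
n=16: →10(W), 8(W) — all W, so L
n=17: →11(W), 9(W) — all W, so L
n=18: →12(W), 10(W) — all W, so L
n=19: →13(W), 11(W) — all W, so L
n=20: →14(L), so W
n=21: →15(L), so W
n=22: →16(L), so W
n=23: →17(L), so W
n=24: →18(L), so W
n=25: →19(L), so W
n=26: →18(L), so W
n=27: →19(L), so W
n=28: →22(W), 20(W) — all W, so L
n=29: →23(W), 21(W) — all W, so L
n=30: →24(W), 22(W) — all W, so L
n=31: →25(W), 23(W) — all W, so L
n=32: →26(W), 24(W) — all W, so L
n=33: →27(W), 25(W) — all W, so L
n=34: →28(L), so W
n=35: →29(L), so W
n=36: →30(L), so W
n=37: →31(L), so W
n=38: →32(L), so W
n=39: →33(L), so W
n=40: →32(L), so W
n=41: →33(L), so W
n=42: →36(W), 34(W) — all W, so L
n=43: →37(W), 35(W) — all W, so L
Reading off the rows marked L gives the requested list; there are 20 such values of n.

0, 1, 2, 3, 4, 5, 14, 15, 16, 17, 18, 19, 28, 29, 30, 31, 32, 33, 42, 43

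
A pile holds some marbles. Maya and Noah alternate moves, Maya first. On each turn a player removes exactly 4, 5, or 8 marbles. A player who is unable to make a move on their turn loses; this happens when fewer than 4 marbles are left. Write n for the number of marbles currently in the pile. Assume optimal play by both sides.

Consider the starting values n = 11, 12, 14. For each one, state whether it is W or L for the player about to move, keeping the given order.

11: W, 12: L, 14: L

Classify positions by backward induction: terminal positions (no move available) are L. From any other position, the mover wins iff some move reaches an L.
n=0: no move → L
n=1: no move → L
n=2: no move → L
n=3: no move → L
n=4: W (go to 0, an L position)
n=5: W (go to 1, an L position)
n=6: W (go to 2, an L position)
n=7: W (go to 3, an L position)
n=8: W (go to 3, an L position)
n=9: W (go to 1, an L position)
n=10: W (go to 2, an L position)
n=11: W (go to 3, an L position)
n=12: L (options 8(W), 7(W), 4(W) are all W)
n=13: L (options 9(W), 8(W), 5(W) are all W)
n=14: L (options 10(W), 9(W), 6(W) are all W)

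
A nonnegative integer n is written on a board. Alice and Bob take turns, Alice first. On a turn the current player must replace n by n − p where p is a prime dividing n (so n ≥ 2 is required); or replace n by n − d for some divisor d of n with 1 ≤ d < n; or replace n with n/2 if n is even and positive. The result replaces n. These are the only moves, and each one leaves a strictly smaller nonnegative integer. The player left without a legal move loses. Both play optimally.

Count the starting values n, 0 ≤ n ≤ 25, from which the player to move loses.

Build the W/L table. Terminal = L. A non-terminal position is W if it has a move to some L; otherwise it is L.
n=0: no move → L
n=1: no move → L
n=2: →0(L), so W
n=3: →0(L), so W
n=4: →2(W), 3(W) — all W, so L
n=5: →0(L), so W
n=6: →4(L), so W
n=7: →0(L), so W
n=8: →4(L), so W
n=9: →6(W), 8(W) — all W, so L
n=10: →9(L), so W
n=11: →0(L), so W
n=12: →9(L), so W
n=13: →0(L), so W
n=14: →7(W), 12(W), 13(W) — all W, so L
n=15: →14(L), so W
n=16: →14(L), so W
n=17: →0(L), so W
n=18: →9(L), so W
n=19: →0(L), so W
n=20: →10(W), 15(W), 16(W), 18(W), 19(W) — all W, so L
n=21: →14(L), so W
n=22: →20(L), so W
n=23: →0(L), so W
n=24: →20(L), so W
n=25: →20(L), so W
L entries with 0 ≤ n ≤ 25: n = 0, 1, 4, 9, 14, 20; that makes 6.

6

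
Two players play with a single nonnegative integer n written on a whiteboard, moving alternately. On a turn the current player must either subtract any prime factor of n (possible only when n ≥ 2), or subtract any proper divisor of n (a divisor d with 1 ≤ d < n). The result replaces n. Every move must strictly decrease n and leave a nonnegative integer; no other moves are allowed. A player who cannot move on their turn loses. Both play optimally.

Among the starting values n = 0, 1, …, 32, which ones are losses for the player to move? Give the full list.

Positions with no move are L. A position that does have a move is losing for the player to move precisely when every available move leads to a winning position for the opponent. Fill in the labels:
n=0: no move → L
n=1: no move → L
n=2: →0(L), so W
n=3: →0(L), so W
n=4: →2(W), 3(W) — all W, so L
n=5: →0(L), so W
n=6: →4(L), so W
n=7: →0(L), so W
n=8: →4(L), so W
n=9: →6(W), 8(W) — all W, so L
n=10: →9(L), so W
n=11: →0(L), so W
n=12: →9(L), so W
n=13: →0(L), so W
n=14: →7(W), 12(W), 13(W) — all W, so L
n=15: →14(L), so W
n=16: →14(L), so W
n=17: →0(L), so W
n=18: →9(L), so W
n=19: →0(L), so W
n=20: →10(W), 15(W), 16(W), 18(W), 19(W) — all W, so L
n=21: →14(L), so W
n=22: →20(L), so W
n=23: →0(L), so W
n=24: →20(L), so W
n=25: →20(L), so W
n=26: →13(W), 24(W), 25(W) — all W, so L
n=27: →26(L), so W
n=28: →14(L), so W
n=29: →0(L), so W
n=30: →20(L), so W
n=31: →0(L), so W
n=32: →16(W), 24(W), 28(W), 30(W), 31(W) — all W, so L
Reading off the rows marked L gives the requested list; there are 8 such values of n.

0, 1, 4, 9, 14, 20, 26, 32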